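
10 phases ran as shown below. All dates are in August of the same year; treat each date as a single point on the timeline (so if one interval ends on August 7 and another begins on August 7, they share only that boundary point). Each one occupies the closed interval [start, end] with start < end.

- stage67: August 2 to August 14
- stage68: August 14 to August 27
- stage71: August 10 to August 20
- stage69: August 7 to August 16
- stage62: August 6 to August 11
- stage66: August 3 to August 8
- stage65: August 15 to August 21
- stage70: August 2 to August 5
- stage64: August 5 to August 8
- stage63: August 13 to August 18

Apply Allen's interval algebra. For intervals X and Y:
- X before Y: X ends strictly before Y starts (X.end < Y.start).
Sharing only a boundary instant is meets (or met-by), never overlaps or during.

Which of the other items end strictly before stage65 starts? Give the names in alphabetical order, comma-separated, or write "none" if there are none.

Target stage65 = [August 15, August 21].
stage62 [August 6, August 11] → before → yes.
stage63 [August 13, August 18] → overlaps → no.
stage64 [August 5, August 8] → before → yes.
stage66 [August 3, August 8] → before → yes.
stage67 [August 2, August 14] → before → yes.
stage68 [August 14, August 27] → contains → no.
stage69 [August 7, August 16] → overlaps → no.
stage70 [August 2, August 5] → before → yes.
stage71 [August 10, August 20] → overlaps → no.
Result: stage62, stage64, stage66, stage67, stage70.

stage62, stage64, stage66, stage67, stage70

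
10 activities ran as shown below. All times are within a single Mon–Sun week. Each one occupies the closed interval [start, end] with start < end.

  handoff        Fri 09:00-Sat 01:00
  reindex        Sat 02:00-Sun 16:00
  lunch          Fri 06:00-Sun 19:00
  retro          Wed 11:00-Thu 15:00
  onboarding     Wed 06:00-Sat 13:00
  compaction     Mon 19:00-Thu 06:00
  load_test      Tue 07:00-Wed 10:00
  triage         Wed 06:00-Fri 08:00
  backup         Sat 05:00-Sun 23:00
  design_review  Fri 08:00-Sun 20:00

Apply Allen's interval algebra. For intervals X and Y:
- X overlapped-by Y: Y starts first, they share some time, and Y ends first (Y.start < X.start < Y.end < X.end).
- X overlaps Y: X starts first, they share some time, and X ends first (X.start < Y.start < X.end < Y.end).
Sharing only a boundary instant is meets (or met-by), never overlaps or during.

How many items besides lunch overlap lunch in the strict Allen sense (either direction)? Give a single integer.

Target lunch = [Fri 06:00, Sun 19:00].
backup [Sat 05:00, Sun 23:00] → overlapped-by → counts.
compaction [Mon 19:00, Thu 06:00] → before → no.
design_review [Fri 08:00, Sun 20:00] → overlapped-by → counts.
handoff [Fri 09:00, Sat 01:00] → during → no.
load_test [Tue 07:00, Wed 10:00] → before → no.
onboarding [Wed 06:00, Sat 13:00] → overlaps → counts.
reindex [Sat 02:00, Sun 16:00] → during → no.
retro [Wed 11:00, Thu 15:00] → before → no.
triage [Wed 06:00, Fri 08:00] → overlaps → counts.
Total: 4.

4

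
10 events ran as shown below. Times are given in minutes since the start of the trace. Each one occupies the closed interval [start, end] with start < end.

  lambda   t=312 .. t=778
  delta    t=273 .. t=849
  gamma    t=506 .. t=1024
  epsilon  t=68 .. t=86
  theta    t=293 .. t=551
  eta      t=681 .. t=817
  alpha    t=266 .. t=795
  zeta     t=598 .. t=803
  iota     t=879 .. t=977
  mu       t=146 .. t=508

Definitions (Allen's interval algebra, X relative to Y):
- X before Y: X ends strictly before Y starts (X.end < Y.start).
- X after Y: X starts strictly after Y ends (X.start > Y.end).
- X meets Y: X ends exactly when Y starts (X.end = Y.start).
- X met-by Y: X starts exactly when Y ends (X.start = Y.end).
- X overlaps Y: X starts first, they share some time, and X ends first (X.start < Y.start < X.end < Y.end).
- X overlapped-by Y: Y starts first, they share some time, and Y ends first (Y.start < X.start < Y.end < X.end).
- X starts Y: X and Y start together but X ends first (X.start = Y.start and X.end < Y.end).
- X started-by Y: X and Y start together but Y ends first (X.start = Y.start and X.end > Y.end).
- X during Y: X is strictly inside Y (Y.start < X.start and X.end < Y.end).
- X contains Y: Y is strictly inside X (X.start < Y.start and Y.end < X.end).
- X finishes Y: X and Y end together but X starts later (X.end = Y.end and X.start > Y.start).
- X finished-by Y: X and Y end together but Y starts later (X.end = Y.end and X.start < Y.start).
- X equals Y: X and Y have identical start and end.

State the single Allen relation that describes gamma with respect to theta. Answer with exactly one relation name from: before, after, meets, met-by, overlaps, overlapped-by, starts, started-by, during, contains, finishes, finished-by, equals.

overlapped-by

gamma = [t=506, t=1024]; theta = [t=293, t=551].
Compare endpoints: gamma.start > theta.start, gamma.start < theta.end, gamma.end > theta.start, gamma.end > theta.end.
That pattern is 'overlapped-by'.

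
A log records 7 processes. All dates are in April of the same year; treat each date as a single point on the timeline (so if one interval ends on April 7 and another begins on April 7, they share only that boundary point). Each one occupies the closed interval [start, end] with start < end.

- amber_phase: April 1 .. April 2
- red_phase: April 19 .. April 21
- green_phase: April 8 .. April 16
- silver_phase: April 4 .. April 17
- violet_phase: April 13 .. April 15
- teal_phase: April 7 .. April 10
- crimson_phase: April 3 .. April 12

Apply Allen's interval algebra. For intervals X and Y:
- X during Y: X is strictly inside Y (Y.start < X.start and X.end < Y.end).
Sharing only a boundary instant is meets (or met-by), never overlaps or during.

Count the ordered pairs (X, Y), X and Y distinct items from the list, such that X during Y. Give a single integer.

Checking all 42 ordered pairs for relation 'during'; matching pairs in alphabetical order:
(green_phase, silver_phase): green_phase during silver_phase ✓
(teal_phase, crimson_phase): teal_phase during crimson_phase ✓
(teal_phase, silver_phase): teal_phase during silver_phase ✓
(violet_phase, green_phase): violet_phase during green_phase ✓
(violet_phase, silver_phase): violet_phase during silver_phase ✓
Count: 5.

5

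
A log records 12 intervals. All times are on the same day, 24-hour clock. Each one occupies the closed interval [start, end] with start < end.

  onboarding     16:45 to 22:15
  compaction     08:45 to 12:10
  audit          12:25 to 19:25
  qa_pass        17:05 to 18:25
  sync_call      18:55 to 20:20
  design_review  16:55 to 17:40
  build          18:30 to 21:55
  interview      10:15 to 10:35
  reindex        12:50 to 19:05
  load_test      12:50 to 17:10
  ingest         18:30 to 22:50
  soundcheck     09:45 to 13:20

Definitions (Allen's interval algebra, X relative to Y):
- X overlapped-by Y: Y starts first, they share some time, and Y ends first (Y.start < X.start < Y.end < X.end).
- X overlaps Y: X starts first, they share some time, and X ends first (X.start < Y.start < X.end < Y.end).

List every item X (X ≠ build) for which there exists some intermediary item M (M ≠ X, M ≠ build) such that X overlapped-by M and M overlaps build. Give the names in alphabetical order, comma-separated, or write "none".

ingest, onboarding, sync_call

Target build = [18:30, 21:55].
Intermediaries M with M overlaps build: audit, reindex.
Via audit — items with X overlapped-by audit: ingest, onboarding, sync_call.
Via reindex — items with X overlapped-by reindex: ingest, onboarding, sync_call.
Union: ingest, onboarding, sync_call.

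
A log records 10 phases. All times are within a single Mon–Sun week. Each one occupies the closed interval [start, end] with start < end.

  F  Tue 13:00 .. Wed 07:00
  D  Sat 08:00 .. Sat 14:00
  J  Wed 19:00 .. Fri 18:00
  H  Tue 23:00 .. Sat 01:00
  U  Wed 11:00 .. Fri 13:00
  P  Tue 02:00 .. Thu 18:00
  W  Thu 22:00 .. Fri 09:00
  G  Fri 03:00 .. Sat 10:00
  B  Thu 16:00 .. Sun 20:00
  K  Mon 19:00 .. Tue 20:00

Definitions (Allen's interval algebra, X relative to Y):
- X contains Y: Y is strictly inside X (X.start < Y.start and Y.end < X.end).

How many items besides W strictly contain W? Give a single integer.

Target W = [Thu 22:00, Fri 09:00].
B [Thu 16:00, Sun 20:00] → contains → counts.
D [Sat 08:00, Sat 14:00] → after → no.
F [Tue 13:00, Wed 07:00] → before → no.
G [Fri 03:00, Sat 10:00] → overlapped-by → no.
H [Tue 23:00, Sat 01:00] → contains → counts.
J [Wed 19:00, Fri 18:00] → contains → counts.
K [Mon 19:00, Tue 20:00] → before → no.
P [Tue 02:00, Thu 18:00] → before → no.
U [Wed 11:00, Fri 13:00] → contains → counts.
Total: 4.

4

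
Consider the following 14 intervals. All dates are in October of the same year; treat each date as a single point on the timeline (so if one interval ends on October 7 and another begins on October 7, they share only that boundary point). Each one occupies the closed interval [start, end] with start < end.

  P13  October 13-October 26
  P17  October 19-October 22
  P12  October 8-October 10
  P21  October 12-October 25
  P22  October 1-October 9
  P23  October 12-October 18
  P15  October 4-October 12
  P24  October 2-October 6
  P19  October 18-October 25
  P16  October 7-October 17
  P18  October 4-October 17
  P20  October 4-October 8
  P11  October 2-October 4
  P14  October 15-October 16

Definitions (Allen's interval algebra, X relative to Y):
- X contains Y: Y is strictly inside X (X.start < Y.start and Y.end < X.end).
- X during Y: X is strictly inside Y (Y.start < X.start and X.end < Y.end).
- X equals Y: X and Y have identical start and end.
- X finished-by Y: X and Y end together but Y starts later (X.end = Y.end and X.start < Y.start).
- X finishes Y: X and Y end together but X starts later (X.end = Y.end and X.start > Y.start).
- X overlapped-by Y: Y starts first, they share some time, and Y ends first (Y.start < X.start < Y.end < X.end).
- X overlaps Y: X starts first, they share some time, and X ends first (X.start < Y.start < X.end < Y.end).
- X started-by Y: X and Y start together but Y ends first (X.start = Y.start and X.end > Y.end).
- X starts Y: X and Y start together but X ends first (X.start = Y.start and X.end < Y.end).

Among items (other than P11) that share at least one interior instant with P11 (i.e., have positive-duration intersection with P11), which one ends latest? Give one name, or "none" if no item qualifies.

Target P11 = [October 2, October 4].
P12 [October 8, October 10] → after → excluded.
P13 [October 13, October 26] → after → excluded.
P14 [October 15, October 16] → after → excluded.
P15 [October 4, October 12] → met-by → excluded.
P16 [October 7, October 17] → after → excluded.
P17 [October 19, October 22] → after → excluded.
P18 [October 4, October 17] → met-by → excluded.
P19 [October 18, October 25] → after → excluded.
P20 [October 4, October 8] → met-by → excluded.
P21 [October 12, October 25] → after → excluded.
P22 [October 1, October 9] → contains → candidate.
P23 [October 12, October 18] → after → excluded.
P24 [October 2, October 6] → started-by → candidate.
Among candidates, latest end is October 9 → P22.

P22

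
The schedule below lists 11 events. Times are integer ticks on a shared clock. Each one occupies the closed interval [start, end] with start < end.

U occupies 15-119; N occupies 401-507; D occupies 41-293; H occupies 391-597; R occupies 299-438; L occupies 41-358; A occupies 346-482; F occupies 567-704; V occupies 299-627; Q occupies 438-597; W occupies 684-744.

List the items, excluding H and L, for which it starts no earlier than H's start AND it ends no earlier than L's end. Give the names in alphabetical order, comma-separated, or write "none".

Conditions: its start is no earlier than H's start (X.start >= 391) AND its end is no earlier than L's end (X.end >= 358).
A: start 346 >= 391? ✗; end 482 >= 358? ✓ → no.
D: start 41 >= 391? ✗; end 293 >= 358? ✗ → no.
F: start 567 >= 391? ✓; end 704 >= 358? ✓ → yes.
N: start 401 >= 391? ✓; end 507 >= 358? ✓ → yes.
Q: start 438 >= 391? ✓; end 597 >= 358? ✓ → yes.
R: start 299 >= 391? ✗; end 438 >= 358? ✓ → no.
U: start 15 >= 391? ✗; end 119 >= 358? ✗ → no.
V: start 299 >= 391? ✗; end 627 >= 358? ✓ → no.
W: start 684 >= 391? ✓; end 744 >= 358? ✓ → yes.
Result: F, N, Q, W.

F, N, Q, W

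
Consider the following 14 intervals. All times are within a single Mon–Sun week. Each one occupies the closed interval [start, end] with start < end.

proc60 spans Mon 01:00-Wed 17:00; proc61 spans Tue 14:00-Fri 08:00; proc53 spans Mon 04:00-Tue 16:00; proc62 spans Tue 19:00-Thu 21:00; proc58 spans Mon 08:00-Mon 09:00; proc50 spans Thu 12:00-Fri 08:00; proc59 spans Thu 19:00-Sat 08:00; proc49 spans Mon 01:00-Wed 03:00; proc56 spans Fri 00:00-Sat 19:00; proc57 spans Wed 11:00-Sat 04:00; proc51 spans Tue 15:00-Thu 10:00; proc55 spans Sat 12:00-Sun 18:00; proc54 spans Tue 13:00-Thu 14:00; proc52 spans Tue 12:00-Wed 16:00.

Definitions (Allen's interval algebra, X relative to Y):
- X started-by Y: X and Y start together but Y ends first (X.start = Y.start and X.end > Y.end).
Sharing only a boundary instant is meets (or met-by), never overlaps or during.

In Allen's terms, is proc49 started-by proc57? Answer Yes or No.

No

proc49 = [Mon 01:00, Wed 03:00], proc57 = [Wed 11:00, Sat 04:00].
Actual relation of proc49 to proc57: before.
Asked whether 'started-by' holds → No.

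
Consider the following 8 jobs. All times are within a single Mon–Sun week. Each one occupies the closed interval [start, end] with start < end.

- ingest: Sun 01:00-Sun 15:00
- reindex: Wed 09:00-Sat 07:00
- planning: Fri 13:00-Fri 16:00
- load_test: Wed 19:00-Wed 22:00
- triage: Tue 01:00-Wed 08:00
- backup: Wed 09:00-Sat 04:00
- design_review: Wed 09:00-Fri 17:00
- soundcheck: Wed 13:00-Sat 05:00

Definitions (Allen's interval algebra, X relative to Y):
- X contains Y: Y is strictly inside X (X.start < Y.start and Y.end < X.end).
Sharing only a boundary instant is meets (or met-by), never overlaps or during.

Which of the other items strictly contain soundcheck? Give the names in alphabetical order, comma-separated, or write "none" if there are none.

Target soundcheck = [Wed 13:00, Sat 05:00].
backup [Wed 09:00, Sat 04:00] → overlaps → no.
design_review [Wed 09:00, Fri 17:00] → overlaps → no.
ingest [Sun 01:00, Sun 15:00] → after → no.
load_test [Wed 19:00, Wed 22:00] → during → no.
planning [Fri 13:00, Fri 16:00] → during → no.
reindex [Wed 09:00, Sat 07:00] → contains → yes.
triage [Tue 01:00, Wed 08:00] → before → no.
Result: reindex.

reindex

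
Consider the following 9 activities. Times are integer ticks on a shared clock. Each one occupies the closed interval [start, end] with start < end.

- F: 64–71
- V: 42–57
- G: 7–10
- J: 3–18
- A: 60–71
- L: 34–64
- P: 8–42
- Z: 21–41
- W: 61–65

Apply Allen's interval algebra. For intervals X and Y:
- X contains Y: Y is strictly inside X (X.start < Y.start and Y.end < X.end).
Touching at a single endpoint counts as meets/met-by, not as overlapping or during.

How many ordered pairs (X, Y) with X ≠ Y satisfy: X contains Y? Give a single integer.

4

Checking all 72 ordered pairs for relation 'contains'; matching pairs in alphabetical order:
(A, W): A contains W ✓
(J, G): J contains G ✓
(L, V): L contains V ✓
(P, Z): P contains Z ✓
Count: 4.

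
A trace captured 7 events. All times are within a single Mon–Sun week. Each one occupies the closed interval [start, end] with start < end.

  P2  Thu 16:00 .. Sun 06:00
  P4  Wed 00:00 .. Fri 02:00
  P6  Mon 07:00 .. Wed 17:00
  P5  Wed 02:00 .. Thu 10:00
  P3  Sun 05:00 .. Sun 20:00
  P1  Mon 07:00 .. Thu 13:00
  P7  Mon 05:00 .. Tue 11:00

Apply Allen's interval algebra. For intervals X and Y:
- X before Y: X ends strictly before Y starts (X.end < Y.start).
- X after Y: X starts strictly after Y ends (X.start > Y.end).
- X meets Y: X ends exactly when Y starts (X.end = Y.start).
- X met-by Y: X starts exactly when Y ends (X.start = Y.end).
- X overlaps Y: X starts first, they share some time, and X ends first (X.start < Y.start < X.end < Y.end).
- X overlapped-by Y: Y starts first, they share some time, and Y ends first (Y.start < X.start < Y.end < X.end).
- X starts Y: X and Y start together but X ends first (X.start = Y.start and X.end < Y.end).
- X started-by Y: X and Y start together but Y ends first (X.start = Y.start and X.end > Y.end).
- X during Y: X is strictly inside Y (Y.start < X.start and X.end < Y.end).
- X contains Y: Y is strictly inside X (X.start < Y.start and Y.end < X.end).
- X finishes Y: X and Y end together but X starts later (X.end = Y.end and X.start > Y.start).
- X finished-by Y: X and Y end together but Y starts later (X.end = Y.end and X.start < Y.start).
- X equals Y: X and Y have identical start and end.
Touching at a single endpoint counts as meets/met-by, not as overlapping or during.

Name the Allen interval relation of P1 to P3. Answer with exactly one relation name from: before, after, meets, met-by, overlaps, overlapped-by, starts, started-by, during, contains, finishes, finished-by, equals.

P1 = [Mon 07:00, Thu 13:00]; P3 = [Sun 05:00, Sun 20:00].
Compare endpoints: P1.start < P3.start, P1.start < P3.end, P1.end < P3.start, P1.end < P3.end.
That pattern is 'before'.

before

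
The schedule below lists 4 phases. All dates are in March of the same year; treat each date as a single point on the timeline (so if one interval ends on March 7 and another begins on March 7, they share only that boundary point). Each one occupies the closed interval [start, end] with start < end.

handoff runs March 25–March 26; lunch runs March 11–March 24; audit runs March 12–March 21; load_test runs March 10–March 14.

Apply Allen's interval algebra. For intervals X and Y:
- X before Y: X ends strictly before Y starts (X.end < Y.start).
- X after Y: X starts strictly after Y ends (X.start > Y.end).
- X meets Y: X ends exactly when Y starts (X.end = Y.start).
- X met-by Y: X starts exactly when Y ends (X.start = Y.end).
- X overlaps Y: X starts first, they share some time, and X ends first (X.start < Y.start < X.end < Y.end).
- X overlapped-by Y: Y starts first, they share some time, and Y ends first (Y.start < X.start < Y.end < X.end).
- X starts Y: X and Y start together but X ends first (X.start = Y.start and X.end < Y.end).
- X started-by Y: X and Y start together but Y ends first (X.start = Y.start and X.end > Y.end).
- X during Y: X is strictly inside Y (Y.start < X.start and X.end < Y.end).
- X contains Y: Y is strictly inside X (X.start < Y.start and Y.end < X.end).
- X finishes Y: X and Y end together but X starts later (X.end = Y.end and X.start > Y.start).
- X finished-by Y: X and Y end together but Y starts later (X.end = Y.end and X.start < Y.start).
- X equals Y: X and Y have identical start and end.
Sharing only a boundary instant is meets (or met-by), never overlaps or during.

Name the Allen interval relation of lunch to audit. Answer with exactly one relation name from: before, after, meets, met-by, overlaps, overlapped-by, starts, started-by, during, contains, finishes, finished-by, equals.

lunch = [March 11, March 24]; audit = [March 12, March 21].
Compare endpoints: lunch.start < audit.start, lunch.start < audit.end, lunch.end > audit.start, lunch.end > audit.end.
That pattern is 'contains'.

contains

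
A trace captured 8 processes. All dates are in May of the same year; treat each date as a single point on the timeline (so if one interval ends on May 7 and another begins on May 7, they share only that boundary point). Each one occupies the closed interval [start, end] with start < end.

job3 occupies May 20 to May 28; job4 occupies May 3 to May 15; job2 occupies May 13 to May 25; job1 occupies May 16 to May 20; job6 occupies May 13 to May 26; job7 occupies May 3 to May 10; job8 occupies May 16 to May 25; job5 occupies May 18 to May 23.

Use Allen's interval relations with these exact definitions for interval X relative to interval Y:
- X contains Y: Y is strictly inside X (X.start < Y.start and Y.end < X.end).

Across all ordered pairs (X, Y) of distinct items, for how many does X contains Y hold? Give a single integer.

6

Checking all 56 ordered pairs for relation 'contains'; matching pairs in alphabetical order:
(job2, job1): job2 contains job1 ✓
(job2, job5): job2 contains job5 ✓
(job6, job1): job6 contains job1 ✓
(job6, job5): job6 contains job5 ✓
(job6, job8): job6 contains job8 ✓
(job8, job5): job8 contains job5 ✓
Count: 6.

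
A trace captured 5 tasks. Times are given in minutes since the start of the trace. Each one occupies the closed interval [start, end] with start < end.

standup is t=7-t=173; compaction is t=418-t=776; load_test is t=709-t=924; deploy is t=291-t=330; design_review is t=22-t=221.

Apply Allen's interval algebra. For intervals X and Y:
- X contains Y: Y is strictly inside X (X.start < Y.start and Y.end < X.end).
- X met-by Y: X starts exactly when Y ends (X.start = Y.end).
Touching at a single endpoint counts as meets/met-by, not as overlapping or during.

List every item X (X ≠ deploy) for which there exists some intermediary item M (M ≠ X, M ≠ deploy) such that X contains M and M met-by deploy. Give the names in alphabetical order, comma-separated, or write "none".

none

Target deploy = [t=291, t=330].
Intermediaries M with M met-by deploy: none.
Union: none.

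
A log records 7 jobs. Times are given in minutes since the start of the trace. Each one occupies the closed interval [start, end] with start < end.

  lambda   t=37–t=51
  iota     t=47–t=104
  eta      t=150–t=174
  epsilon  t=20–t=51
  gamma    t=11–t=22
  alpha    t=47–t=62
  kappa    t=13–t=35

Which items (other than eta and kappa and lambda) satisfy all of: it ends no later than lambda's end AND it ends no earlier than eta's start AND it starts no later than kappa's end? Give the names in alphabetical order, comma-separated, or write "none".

none

Conditions: its end is no later than lambda's end (X.end <= t=51) AND its end is no earlier than eta's start (X.end >= t=150) AND its start is no later than kappa's end (X.start <= t=35).
alpha: end t=62 <= t=51? ✗; end t=62 >= t=150? ✗; start t=47 <= t=35? ✗ → no.
epsilon: end t=51 <= t=51? ✓; end t=51 >= t=150? ✗; start t=20 <= t=35? ✓ → no.
gamma: end t=22 <= t=51? ✓; end t=22 >= t=150? ✗; start t=11 <= t=35? ✓ → no.
iota: end t=104 <= t=51? ✗; end t=104 >= t=150? ✗; start t=47 <= t=35? ✗ → no.
Result: none.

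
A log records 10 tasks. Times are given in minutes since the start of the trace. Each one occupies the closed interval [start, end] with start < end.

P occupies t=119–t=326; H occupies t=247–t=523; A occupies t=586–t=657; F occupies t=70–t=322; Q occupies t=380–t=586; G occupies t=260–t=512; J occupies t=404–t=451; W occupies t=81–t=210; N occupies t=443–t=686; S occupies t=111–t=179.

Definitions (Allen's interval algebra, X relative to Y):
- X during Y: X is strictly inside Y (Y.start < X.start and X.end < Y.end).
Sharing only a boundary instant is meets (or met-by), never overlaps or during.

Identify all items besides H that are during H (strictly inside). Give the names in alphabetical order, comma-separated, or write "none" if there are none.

Target H = [t=247, t=523].
A [t=586, t=657] → after → no.
F [t=70, t=322] → overlaps → no.
G [t=260, t=512] → during → yes.
J [t=404, t=451] → during → yes.
N [t=443, t=686] → overlapped-by → no.
P [t=119, t=326] → overlaps → no.
Q [t=380, t=586] → overlapped-by → no.
S [t=111, t=179] → before → no.
W [t=81, t=210] → before → no.
Result: G, J.

G, J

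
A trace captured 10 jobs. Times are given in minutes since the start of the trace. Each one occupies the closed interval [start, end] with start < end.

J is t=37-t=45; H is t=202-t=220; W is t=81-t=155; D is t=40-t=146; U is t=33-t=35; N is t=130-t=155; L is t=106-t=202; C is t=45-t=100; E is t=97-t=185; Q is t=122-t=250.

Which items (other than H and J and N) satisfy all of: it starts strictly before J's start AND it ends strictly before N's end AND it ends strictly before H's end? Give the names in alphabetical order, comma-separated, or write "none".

U

Conditions: its start is strictly before J's start (X.start < t=37) AND its end is strictly before N's end (X.end < t=155) AND its end is strictly before H's end (X.end < t=220).
C: start t=45 < t=37? ✗; end t=100 < t=155? ✓; end t=100 < t=220? ✓ → no.
D: start t=40 < t=37? ✗; end t=146 < t=155? ✓; end t=146 < t=220? ✓ → no.
E: start t=97 < t=37? ✗; end t=185 < t=155? ✗; end t=185 < t=220? ✓ → no.
L: start t=106 < t=37? ✗; end t=202 < t=155? ✗; end t=202 < t=220? ✓ → no.
Q: start t=122 < t=37? ✗; end t=250 < t=155? ✗; end t=250 < t=220? ✗ → no.
U: start t=33 < t=37? ✓; end t=35 < t=155? ✓; end t=35 < t=220? ✓ → yes.
W: start t=81 < t=37? ✗; end t=155 < t=155? ✗; end t=155 < t=220? ✓ → no.
Result: U.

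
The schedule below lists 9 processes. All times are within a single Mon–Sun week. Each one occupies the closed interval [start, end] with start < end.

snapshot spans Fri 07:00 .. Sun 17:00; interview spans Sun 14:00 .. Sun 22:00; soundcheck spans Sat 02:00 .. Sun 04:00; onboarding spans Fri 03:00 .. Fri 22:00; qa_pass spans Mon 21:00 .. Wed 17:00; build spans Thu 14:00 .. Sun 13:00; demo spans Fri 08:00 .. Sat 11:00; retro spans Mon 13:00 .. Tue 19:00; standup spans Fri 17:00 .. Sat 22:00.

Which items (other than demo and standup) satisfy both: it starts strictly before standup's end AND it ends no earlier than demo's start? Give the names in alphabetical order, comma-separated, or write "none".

build, onboarding, snapshot, soundcheck

Conditions: its start is strictly before standup's end (X.start < Sat 22:00) AND its end is no earlier than demo's start (X.end >= Fri 08:00).
build: start Thu 14:00 < Sat 22:00? ✓; end Sun 13:00 >= Fri 08:00? ✓ → yes.
interview: start Sun 14:00 < Sat 22:00? ✗; end Sun 22:00 >= Fri 08:00? ✓ → no.
onboarding: start Fri 03:00 < Sat 22:00? ✓; end Fri 22:00 >= Fri 08:00? ✓ → yes.
qa_pass: start Mon 21:00 < Sat 22:00? ✓; end Wed 17:00 >= Fri 08:00? ✗ → no.
retro: start Mon 13:00 < Sat 22:00? ✓; end Tue 19:00 >= Fri 08:00? ✗ → no.
snapshot: start Fri 07:00 < Sat 22:00? ✓; end Sun 17:00 >= Fri 08:00? ✓ → yes.
soundcheck: start Sat 02:00 < Sat 22:00? ✓; end Sun 04:00 >= Fri 08:00? ✓ → yes.
Result: build, onboarding, snapshot, soundcheck.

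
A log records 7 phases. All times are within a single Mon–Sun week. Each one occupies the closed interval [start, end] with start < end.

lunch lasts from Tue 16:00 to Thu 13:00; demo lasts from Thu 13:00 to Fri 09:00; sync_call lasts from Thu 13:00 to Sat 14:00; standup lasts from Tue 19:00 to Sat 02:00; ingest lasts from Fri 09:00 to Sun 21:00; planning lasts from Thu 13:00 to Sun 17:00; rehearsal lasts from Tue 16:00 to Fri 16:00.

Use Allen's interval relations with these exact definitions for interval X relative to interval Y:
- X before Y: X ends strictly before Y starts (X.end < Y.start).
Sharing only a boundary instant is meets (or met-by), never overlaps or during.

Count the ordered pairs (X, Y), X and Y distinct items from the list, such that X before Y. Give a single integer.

Checking all 42 ordered pairs for relation 'before'; matching pairs in alphabetical order:
(lunch, ingest): lunch before ingest ✓
Count: 1.

1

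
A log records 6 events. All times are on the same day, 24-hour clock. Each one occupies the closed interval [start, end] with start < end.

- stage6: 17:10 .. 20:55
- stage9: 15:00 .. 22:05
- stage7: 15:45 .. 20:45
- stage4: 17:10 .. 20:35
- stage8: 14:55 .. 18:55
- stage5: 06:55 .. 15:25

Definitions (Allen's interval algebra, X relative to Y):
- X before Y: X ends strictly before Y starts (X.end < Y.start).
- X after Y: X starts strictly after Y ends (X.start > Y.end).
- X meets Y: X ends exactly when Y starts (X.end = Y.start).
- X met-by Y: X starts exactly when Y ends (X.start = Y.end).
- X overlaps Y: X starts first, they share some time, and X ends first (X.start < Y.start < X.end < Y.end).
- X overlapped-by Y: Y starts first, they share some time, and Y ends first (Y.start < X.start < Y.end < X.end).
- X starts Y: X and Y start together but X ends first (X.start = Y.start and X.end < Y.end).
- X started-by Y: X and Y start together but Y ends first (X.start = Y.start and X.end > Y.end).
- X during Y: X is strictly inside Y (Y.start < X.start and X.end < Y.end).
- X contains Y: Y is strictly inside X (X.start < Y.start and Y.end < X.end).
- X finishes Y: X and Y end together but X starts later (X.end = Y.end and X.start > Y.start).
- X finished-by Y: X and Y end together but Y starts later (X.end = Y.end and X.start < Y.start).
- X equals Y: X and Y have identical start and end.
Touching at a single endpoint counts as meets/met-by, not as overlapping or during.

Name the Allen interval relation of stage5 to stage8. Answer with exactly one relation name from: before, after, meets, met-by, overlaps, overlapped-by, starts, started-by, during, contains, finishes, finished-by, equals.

overlaps

stage5 = [06:55, 15:25]; stage8 = [14:55, 18:55].
Compare endpoints: stage5.start < stage8.start, stage5.start < stage8.end, stage5.end > stage8.start, stage5.end < stage8.end.
That pattern is 'overlaps'.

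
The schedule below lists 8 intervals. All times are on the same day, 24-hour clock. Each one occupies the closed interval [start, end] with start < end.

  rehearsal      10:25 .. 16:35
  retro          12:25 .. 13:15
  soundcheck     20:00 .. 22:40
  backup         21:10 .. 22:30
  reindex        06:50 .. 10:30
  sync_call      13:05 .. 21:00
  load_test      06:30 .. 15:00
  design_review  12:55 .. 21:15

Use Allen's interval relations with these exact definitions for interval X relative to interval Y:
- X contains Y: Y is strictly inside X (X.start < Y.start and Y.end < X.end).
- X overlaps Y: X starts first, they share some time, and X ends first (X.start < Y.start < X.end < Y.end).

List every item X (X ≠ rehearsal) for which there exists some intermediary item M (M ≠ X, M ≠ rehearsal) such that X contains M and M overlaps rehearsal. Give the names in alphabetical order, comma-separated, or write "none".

load_test

Target rehearsal = [10:25, 16:35].
Intermediaries M with M overlaps rehearsal: load_test, reindex.
Via load_test — items with X contains load_test: none.
Via reindex — items with X contains reindex: load_test.
Union: load_test.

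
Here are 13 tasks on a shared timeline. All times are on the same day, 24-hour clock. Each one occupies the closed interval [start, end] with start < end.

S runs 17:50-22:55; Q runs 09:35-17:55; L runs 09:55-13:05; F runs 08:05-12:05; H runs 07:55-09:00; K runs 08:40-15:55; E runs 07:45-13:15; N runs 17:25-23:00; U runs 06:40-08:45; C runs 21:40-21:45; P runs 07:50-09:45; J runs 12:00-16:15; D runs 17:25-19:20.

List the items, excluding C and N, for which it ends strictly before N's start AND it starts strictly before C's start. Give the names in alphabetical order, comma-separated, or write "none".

Conditions: its end is strictly before N's start (X.end < 17:25) AND its start is strictly before C's start (X.start < 21:40).
D: end 19:20 < 17:25? ✗; start 17:25 < 21:40? ✓ → no.
E: end 13:15 < 17:25? ✓; start 07:45 < 21:40? ✓ → yes.
F: end 12:05 < 17:25? ✓; start 08:05 < 21:40? ✓ → yes.
H: end 09:00 < 17:25? ✓; start 07:55 < 21:40? ✓ → yes.
J: end 16:15 < 17:25? ✓; start 12:00 < 21:40? ✓ → yes.
K: end 15:55 < 17:25? ✓; start 08:40 < 21:40? ✓ → yes.
L: end 13:05 < 17:25? ✓; start 09:55 < 21:40? ✓ → yes.
P: end 09:45 < 17:25? ✓; start 07:50 < 21:40? ✓ → yes.
Q: end 17:55 < 17:25? ✗; start 09:35 < 21:40? ✓ → no.
S: end 22:55 < 17:25? ✗; start 17:50 < 21:40? ✓ → no.
U: end 08:45 < 17:25? ✓; start 06:40 < 21:40? ✓ → yes.
Result: E, F, H, J, K, L, P, U.

E, F, H, J, K, L, P, U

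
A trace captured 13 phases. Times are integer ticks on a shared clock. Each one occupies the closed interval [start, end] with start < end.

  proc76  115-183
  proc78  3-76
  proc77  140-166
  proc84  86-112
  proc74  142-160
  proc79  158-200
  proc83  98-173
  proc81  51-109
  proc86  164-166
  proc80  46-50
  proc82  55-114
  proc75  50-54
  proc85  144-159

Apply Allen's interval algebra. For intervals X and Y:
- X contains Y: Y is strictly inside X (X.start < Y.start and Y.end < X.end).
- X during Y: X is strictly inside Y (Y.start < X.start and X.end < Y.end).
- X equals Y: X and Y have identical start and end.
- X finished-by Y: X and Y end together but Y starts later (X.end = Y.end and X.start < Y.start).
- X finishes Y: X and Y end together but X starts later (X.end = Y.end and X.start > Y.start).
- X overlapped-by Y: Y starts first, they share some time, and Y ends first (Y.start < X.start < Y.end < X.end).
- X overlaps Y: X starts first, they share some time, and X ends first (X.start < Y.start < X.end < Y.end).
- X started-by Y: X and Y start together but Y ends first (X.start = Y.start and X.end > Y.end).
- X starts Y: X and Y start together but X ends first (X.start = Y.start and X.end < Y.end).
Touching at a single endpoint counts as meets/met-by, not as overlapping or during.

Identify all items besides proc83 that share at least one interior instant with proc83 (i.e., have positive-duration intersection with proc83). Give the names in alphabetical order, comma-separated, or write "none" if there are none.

proc74, proc76, proc77, proc79, proc81, proc82, proc84, proc85, proc86

Target proc83 = [98, 173].
proc74 [142, 160] → during → yes.
proc75 [50, 54] → before → no.
proc76 [115, 183] → overlapped-by → yes.
proc77 [140, 166] → during → yes.
proc78 [3, 76] → before → no.
proc79 [158, 200] → overlapped-by → yes.
proc80 [46, 50] → before → no.
proc81 [51, 109] → overlaps → yes.
proc82 [55, 114] → overlaps → yes.
proc84 [86, 112] → overlaps → yes.
proc85 [144, 159] → during → yes.
proc86 [164, 166] → during → yes.
Result: proc74, proc76, proc77, proc79, proc81, proc82, proc84, proc85, proc86.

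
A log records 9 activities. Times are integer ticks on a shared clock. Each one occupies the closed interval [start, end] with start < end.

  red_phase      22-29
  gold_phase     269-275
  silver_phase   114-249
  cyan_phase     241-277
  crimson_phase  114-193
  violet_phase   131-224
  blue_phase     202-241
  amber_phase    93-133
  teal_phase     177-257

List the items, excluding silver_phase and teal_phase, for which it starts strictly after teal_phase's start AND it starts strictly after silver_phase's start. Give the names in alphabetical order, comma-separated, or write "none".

Conditions: its start is strictly after teal_phase's start (X.start > 177) AND its start is strictly after silver_phase's start (X.start > 114).
amber_phase: start 93 > 177? ✗; start 93 > 114? ✗ → no.
blue_phase: start 202 > 177? ✓; start 202 > 114? ✓ → yes.
crimson_phase: start 114 > 177? ✗; start 114 > 114? ✗ → no.
cyan_phase: start 241 > 177? ✓; start 241 > 114? ✓ → yes.
gold_phase: start 269 > 177? ✓; start 269 > 114? ✓ → yes.
red_phase: start 22 > 177? ✗; start 22 > 114? ✗ → no.
violet_phase: start 131 > 177? ✗; start 131 > 114? ✓ → no.
Result: blue_phase, cyan_phase, gold_phase.

blue_phase, cyan_phase, gold_phase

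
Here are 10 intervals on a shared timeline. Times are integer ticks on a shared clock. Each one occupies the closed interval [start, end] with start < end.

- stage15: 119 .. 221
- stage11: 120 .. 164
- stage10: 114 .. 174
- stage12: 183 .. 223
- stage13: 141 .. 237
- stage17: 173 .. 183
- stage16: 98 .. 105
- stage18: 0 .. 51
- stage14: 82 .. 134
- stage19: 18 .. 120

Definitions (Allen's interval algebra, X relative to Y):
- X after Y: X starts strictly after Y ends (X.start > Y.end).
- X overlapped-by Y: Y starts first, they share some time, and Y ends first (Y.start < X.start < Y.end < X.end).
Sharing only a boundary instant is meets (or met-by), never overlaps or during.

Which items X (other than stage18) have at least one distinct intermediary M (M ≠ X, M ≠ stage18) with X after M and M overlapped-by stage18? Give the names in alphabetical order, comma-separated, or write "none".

Target stage18 = [0, 51].
Intermediaries M with M overlapped-by stage18: stage19.
Via stage19 — items with X after stage19: stage12, stage13, stage17.
Union: stage12, stage13, stage17.

stage12, stage13, stage17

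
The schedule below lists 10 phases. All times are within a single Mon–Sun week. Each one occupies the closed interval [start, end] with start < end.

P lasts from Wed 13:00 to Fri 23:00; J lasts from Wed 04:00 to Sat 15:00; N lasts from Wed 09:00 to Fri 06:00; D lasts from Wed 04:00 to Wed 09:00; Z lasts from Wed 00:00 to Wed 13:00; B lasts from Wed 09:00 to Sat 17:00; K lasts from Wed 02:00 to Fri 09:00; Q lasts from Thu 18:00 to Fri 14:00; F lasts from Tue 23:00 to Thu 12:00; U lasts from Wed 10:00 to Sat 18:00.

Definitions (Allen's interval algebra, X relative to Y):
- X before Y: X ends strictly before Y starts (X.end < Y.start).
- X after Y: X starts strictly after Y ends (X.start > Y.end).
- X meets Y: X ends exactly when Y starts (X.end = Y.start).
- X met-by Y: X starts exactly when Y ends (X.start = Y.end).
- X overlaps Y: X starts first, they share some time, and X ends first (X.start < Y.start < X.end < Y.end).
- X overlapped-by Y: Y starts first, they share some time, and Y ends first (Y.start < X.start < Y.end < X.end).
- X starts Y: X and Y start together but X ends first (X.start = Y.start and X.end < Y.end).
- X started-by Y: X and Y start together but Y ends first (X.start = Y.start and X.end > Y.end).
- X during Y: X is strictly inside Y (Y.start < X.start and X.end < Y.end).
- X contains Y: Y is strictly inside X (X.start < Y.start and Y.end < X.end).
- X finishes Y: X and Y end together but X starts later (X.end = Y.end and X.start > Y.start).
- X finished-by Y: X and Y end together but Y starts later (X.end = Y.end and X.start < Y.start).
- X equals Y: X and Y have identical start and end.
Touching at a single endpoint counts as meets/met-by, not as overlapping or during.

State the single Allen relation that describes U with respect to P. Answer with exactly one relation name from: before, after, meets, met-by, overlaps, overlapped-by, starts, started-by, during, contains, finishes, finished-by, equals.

U = [Wed 10:00, Sat 18:00]; P = [Wed 13:00, Fri 23:00].
Compare endpoints: U.start < P.start, U.start < P.end, U.end > P.start, U.end > P.end.
That pattern is 'contains'.

contains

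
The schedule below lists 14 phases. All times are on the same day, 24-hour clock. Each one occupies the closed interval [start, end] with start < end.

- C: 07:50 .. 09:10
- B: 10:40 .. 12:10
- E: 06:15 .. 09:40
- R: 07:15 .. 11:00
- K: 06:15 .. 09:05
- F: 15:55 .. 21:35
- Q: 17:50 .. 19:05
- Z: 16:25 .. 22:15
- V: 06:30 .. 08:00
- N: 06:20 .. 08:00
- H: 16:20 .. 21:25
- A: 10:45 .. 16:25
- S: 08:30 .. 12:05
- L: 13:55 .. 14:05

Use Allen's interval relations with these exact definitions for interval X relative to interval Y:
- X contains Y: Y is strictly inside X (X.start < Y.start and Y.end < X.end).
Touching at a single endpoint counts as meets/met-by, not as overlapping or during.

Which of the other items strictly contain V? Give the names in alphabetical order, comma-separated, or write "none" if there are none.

E, K

Target V = [06:30, 08:00].
A [10:45, 16:25] → after → no.
B [10:40, 12:10] → after → no.
C [07:50, 09:10] → overlapped-by → no.
E [06:15, 09:40] → contains → yes.
F [15:55, 21:35] → after → no.
H [16:20, 21:25] → after → no.
K [06:15, 09:05] → contains → yes.
L [13:55, 14:05] → after → no.
N [06:20, 08:00] → finished-by → no.
Q [17:50, 19:05] → after → no.
R [07:15, 11:00] → overlapped-by → no.
S [08:30, 12:05] → after → no.
Z [16:25, 22:15] → after → no.
Result: E, K.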